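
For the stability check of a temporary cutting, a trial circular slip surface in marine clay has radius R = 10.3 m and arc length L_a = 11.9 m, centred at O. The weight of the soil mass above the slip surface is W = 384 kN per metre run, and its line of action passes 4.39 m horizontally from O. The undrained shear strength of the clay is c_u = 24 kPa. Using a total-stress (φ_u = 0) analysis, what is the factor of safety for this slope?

Taking moments about the centre O, the resisting moment is provided by the undrained shear strength acting along the arc:
M_R = c_u·L_a·R = 24·11.90·10.3 = 2941.7 kN·m/m
M_D = W·d = 384·4.39 = 1685.8 kN·m/m
FS = M_R / M_D = 2941.7 / 1685.8 = 1.745

FS = 1.75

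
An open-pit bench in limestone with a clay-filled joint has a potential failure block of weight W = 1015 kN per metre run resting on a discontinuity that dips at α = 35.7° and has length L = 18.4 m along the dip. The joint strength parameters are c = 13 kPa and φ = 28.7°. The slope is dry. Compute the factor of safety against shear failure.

Resolving the block weight along and normal to the plane and applying the Mohr–Coulomb strength on the joint:
N' = W cosα = 1015·cos35.7° = 824.3 kN/m
Driving force T = W sinα = 1015·sin35.7° = 592.3 kN/m
Resisting force R = c·L + N'·tanφ = 13·18.4 + 824.3·tan28.7° = 239.2 + 451.3 = 690.5 kN/m
FS = R / T = 690.5 / 592.3 = 1.166

FS = 1.17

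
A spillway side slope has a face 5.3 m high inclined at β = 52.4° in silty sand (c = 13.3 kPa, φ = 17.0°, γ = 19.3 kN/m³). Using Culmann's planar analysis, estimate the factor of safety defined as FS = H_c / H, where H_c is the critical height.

FS = 2.13

H_c = (4c/γ) · sinβ cosφ / [1 − cos(β − φ)]
    = (4·13.3/19.3) · sin52.4°·cos17.0° / [1 − cos35.4°]
    = 2.756 · 0.7577 / 0.1849 = 11.30 m
FS = H_c / H = 11.30 / 5.3 = 2.132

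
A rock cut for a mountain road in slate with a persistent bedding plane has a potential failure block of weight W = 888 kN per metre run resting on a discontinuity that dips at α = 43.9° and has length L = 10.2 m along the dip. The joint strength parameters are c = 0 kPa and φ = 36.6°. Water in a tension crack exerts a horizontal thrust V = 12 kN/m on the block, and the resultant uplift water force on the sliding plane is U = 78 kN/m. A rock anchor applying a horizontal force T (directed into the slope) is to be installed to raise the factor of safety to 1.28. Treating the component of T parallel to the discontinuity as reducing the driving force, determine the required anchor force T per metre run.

Resolving forces along and normal to the sliding plane, with the horizontal anchor force T adding T·sinα to the effective normal force and T·cosα acting up the plane against the driving force:
FS = [cL + (W cosα − U − V sinα + T sinα) tanφ] / [W sinα + V cosα − T cosα]
Without the anchor: N' = 553.5 kN/m, driving T_d = 624.4 kN/m, resisting R = 0·10.2 + 553.5·tan36.6° = 411.1 kN/m, FS = 0.66.
Setting FS = 1.28 and solving for T:
1.28·(624.4 − T cos43.9°) = 411.1 + T sin43.9°·tan36.6°
T·(sin43.9°·tan36.6° + 1.28·cos43.9°) = 1.28·624.4 − 411.1
T·(0.6934·0.7427 + 1.28·0.7206) = 799.2 − 411.1 = 388.1
T·1.4373 = 388.1
T = 270.0 kN/m

T = 270 kN/m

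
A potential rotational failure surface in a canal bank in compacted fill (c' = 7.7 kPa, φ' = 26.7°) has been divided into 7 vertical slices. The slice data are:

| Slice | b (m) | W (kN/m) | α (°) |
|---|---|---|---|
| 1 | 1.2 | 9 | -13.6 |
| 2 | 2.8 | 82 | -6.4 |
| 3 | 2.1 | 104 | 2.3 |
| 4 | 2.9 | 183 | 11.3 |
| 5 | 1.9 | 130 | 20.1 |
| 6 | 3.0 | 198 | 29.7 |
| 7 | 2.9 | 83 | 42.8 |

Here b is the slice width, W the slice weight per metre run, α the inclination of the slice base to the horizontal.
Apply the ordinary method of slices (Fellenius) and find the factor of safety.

Ordinary method of slices: FS = Σ[c'·Δl_i + (W_i cosα_i)·tanφ'] / Σ W_i sinα_i, with Δl_i = b_i / cosα_i.
Slice 1: Δl = 1.2/cos(-13.6°) = 1.235 m; N'_1 = 9·cos(-13.6°) = 8.7; c'Δl = 9.51; W sinα = -2.1
Slice 2: Δl = 2.8/cos(-6.4°) = 2.818 m; N'_2 = 82·cos(-6.4°) = 81.5; c'Δl = 21.70; W sinα = -9.1
Slice 3: Δl = 2.1/cos2.3° = 2.102 m; N'_3 = 104·cos2.3° = 103.9; c'Δl = 16.18; W sinα = 4.2
Slice 4: Δl = 2.9/cos11.3° = 2.957 m; N'_4 = 183·cos11.3° = 179.5; c'Δl = 22.77; W sinα = 35.9
Slice 5: Δl = 1.9/cos20.1° = 2.023 m; N'_5 = 130·cos20.1° = 122.1; c'Δl = 15.58; W sinα = 44.7
Slice 6: Δl = 3.0/cos29.7° = 3.454 m; N'_6 = 198·cos29.7° = 172.0; c'Δl = 26.59; W sinα = 98.1
Slice 7: Δl = 2.9/cos42.8° = 3.952 m; N'_7 = 83·cos42.8° = 60.9; c'Δl = 30.43; W sinα = 56.4
Σc'Δl = 142.8 kN/m; ΣN' = 728.6 kN/m; ΣW sinα = 227.9 kN/m
Resisting = 142.8 + 728.6·tan26.7° = 142.8 + 366.4 = 509.2 kN/m
FS = 509.2 / 227.9 = 2.234

FS = 2.23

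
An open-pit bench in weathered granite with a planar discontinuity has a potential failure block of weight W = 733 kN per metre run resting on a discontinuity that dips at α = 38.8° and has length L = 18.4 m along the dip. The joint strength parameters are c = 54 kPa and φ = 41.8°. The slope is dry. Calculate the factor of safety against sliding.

FS = 3.28

Resolving the block weight along and normal to the plane and applying the Mohr–Coulomb strength on the joint:
N' = W cosα = 733·cos38.8° = 571.3 kN/m
Driving force T = W sinα = 733·sin38.8° = 459.3 kN/m
Resisting force R = c·L + N'·tanφ = 54·18.4 + 571.3·tan41.8° = 993.6 + 510.8 = 1504.4 kN/m
FS = R / T = 1504.4 / 459.3 = 3.275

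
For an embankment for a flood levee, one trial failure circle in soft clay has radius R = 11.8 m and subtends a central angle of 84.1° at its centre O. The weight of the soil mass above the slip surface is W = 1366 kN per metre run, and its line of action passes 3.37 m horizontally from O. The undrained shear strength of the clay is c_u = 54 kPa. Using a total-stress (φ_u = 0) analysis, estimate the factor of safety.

FS = 2.40

Taking moments about the centre O, the resisting moment is provided by the undrained shear strength acting along the arc:
Arc length L_a = R·θ = 11.8·(84.1°·π/180) = 11.8·1.4678 = 17.32 m
M_R = c_u·L_a·R = 54·17.32·11.8 = 11036.5 kN·m/m
M_D = W·d = 1366·3.37 = 4603.4 kN·m/m
FS = M_R / M_D = 11036.5 / 4603.4 = 2.397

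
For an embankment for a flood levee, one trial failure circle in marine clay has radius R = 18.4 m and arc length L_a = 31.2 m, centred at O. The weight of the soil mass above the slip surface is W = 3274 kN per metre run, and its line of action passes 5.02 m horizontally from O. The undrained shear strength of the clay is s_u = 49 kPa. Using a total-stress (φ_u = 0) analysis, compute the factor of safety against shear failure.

Taking moments about the centre O, the resisting moment is provided by the undrained shear strength acting along the arc:
M_R = s_u·L_a·R = 49·31.20·18.4 = 28129.9 kN·m/m
M_D = W·d = 3274·5.02 = 16435.5 kN·m/m
FS = M_R / M_D = 28129.9 / 16435.5 = 1.712

FS = 1.71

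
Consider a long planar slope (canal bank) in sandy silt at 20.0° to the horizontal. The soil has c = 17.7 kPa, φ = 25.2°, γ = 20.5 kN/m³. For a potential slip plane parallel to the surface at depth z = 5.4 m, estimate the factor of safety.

For an infinite slope with a slip plane parallel to the surface (no pore pressure): FS = [c + γz cos²β tanφ] / [γz sinβ cosβ].
γz = 20.5·5.4 = 110.70 kN/m²
Numerator = 17.7 + 110.70·cos²20.0°·tan25.2° = 17.7 + 110.70·0.8830·0.4706 = 63.698 kPa
Denominator = 110.70·sin20.0°·cos20.0° = 110.70·0.3420·0.9397 = 35.578 kPa
FS = 63.698 / 35.578 = 1.790

FS = 1.79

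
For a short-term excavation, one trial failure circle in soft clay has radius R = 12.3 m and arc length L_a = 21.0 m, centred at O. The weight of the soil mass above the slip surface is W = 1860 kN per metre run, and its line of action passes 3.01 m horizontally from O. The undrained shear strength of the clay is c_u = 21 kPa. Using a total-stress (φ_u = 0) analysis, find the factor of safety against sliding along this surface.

Taking moments about the centre O, the resisting moment is provided by the undrained shear strength acting along the arc:
M_R = c_u·L_a·R = 21·21.00·12.3 = 5424.3 kN·m/m
M_D = W·d = 1860·3.01 = 5598.6 kN·m/m
FS = M_R / M_D = 5424.3 / 5598.6 = 0.969

FS = 0.97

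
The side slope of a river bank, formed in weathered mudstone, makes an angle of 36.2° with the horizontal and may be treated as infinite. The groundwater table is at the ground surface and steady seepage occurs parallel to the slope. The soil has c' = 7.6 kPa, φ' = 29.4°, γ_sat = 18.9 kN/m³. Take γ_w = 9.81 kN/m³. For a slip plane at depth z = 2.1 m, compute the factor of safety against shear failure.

FS = 0.77

With seepage parallel to the slope and the water table at the surface, the effective normal stress on the slip plane uses the buoyant unit weight γ' = γ_sat − γ_w while the driving shear stress uses γ_sat:
FS = [c' + γ' z cos²β tanφ'] / [γ_sat z sinβ cosβ]
γ' = 18.9 − 9.81 = 9.09 kN/m³
Numerator = 7.6 + 9.09·2.1·cos²36.2°·tan29.4° = 7.6 + 9.09·2.1·0.6512·0.5635 = 14.604 kPa
Denominator = 18.9·2.1·sin36.2°·cos36.2° = 18.9·2.1·0.5906·0.8070 = 18.916 kPa
FS = 14.604 / 18.916 = 0.772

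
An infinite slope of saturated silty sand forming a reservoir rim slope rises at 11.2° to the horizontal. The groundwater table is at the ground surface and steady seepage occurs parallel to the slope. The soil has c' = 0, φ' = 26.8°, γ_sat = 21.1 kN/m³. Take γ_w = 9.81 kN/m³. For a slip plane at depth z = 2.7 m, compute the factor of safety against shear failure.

FS = 1.37

With seepage parallel to the slope and the water table at the surface, the effective normal stress on the slip plane uses the buoyant unit weight γ' = γ_sat − γ_w while the driving shear stress uses γ_sat:
FS = [c' + γ' z cos²β tanφ'] / [γ_sat z sinβ cosβ]
(For c' = 0 this reduces to FS = (γ'/γ_sat)·tanφ'/tanβ.)
γ' = 21.1 − 9.81 = 11.29 kN/m³
Numerator = 0.0 + 11.29·2.7·cos²11.2°·tan26.8° = 0.0 + 11.29·2.7·0.9623·0.5051 = 14.817 kPa
Denominator = 21.1·2.7·sin11.2°·cos11.2° = 21.1·2.7·0.1942·0.9810 = 10.855 kPa
FS = 14.817 / 10.855 = 1.365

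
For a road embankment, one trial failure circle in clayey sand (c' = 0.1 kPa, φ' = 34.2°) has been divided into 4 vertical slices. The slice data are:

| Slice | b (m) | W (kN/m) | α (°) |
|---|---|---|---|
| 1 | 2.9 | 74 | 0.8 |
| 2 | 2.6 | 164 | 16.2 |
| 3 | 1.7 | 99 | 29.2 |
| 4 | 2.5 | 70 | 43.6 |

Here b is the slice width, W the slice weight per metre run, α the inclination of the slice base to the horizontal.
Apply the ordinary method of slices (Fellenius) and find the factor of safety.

Ordinary method of slices: FS = Σ[c'·Δl_i + (W_i cosα_i)·tanφ'] / Σ W_i sinα_i, with Δl_i = b_i / cosα_i.
Slice 1: Δl = 2.9/cos0.8° = 2.900 m; N'_1 = 74·cos0.8° = 74.0; c'Δl = 0.29; W sinα = 1.0
Slice 2: Δl = 2.6/cos16.2° = 2.708 m; N'_2 = 164·cos16.2° = 157.5; c'Δl = 0.27; W sinα = 45.8
Slice 3: Δl = 1.7/cos29.2° = 1.947 m; N'_3 = 99·cos29.2° = 86.4; c'Δl = 0.19; W sinα = 48.3
Slice 4: Δl = 2.5/cos43.6° = 3.452 m; N'_4 = 70·cos43.6° = 50.7; c'Δl = 0.35; W sinα = 48.3
Σc'Δl = 1.1 kN/m; ΣN' = 368.6 kN/m; ΣW sinα = 143.4 kN/m
Resisting = 1.1 + 368.6·tan34.2° = 1.1 + 250.5 = 251.6 kN/m
FS = 251.6 / 143.4 = 1.755

FS = 1.76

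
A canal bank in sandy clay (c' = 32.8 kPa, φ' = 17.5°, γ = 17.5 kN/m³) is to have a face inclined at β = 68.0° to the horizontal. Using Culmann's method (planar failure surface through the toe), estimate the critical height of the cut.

Culmann's analysis gives the critical failure plane at α_cr = (β + φ')/2 = (68.0 + 17.5)/2 = 42.8°, and the critical height
H_c = (4c'/γ) · sinβ cosφ' / [1 − cos(β − φ')]
    = (4·32.8/17.5) · sin68.0°·cos17.5° / [1 − cos(50.5°)]
    = 7.497 · 0.9272·0.9537 / [1 − 0.6361]
    = 7.497 · 0.8843 / 0.3639
    = 18.22 m

H_c = 18.22 m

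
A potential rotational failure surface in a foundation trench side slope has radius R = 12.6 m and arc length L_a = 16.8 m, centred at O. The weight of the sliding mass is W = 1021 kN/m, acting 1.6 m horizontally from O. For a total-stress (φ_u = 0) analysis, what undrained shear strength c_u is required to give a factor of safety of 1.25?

c_u = 9.6 kPa

FS = c_u·L_a·R / (W·d), so c_u = FS·W·d / (L_a·R).
c_u = 1.25·1021·1.6 / (16.80·12.6) = 2042.0 / 211.68 = 9.65 kPa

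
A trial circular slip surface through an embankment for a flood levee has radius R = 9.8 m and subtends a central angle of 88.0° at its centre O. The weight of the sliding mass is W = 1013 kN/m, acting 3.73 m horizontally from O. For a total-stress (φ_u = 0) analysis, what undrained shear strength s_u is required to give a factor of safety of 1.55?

FS = s_u·L_a·R / (W·d), so s_u = FS·W·d / (L_a·R).
Arc length L_a = R·θ = 9.8·(88.0°·π/180) = 9.8·1.5359 = 15.05 m
s_u = 1.55·1013·3.73 / (15.05·9.8) = 5856.7 / 147.51 = 39.70 kPa

s_u = 39.7 kPa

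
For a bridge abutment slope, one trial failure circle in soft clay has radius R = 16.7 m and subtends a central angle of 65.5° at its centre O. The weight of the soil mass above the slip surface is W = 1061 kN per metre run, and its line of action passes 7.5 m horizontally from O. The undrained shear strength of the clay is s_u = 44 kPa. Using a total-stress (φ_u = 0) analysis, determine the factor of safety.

FS = 1.76

Taking moments about the centre O, the resisting moment is provided by the undrained shear strength acting along the arc:
Arc length L_a = R·θ = 16.7·(65.5°·π/180) = 16.7·1.1432 = 19.09 m
M_R = s_u·L_a·R = 44·19.09·16.7 = 14028.3 kN·m/m
M_D = W·d = 1061·7.5 = 7957.5 kN·m/m
FS = M_R / M_D = 14028.3 / 7957.5 = 1.763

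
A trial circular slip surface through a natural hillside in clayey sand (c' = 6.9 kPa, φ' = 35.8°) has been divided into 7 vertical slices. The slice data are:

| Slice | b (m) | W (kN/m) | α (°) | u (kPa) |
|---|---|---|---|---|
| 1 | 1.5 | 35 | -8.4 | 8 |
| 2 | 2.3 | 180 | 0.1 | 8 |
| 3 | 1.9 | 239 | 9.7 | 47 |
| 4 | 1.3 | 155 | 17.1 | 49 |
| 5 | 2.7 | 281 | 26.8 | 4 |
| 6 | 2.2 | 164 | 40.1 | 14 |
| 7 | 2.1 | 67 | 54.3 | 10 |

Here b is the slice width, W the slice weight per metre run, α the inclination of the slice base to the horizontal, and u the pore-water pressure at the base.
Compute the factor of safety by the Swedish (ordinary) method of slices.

FS = 1.76

Ordinary method of slices: FS = Σ[c'·Δl_i + (W_i cosα_i − u_i·Δl_i)·tanφ'] / Σ W_i sinα_i, with Δl_i = b_i / cosα_i.
Slice 1: Δl = 1.5/cos(-8.4°) = 1.516 m; N'_1 = 35·cos(-8.4°) − 8·1.516 = 22.5; c'Δl = 10.46; W sinα = -5.1
Slice 2: Δl = 2.3/cos0.1° = 2.300 m; N'_2 = 180·cos0.1° − 8·2.300 = 161.6; c'Δl = 15.87; W sinα = 0.3
Slice 3: Δl = 1.9/cos9.7° = 1.928 m; N'_3 = 239·cos9.7° − 47·1.928 = 145.0; c'Δl = 13.30; W sinα = 40.3
Slice 4: Δl = 1.3/cos17.1° = 1.360 m; N'_4 = 155·cos17.1° − 49·1.360 = 81.5; c'Δl = 9.38; W sinα = 45.6
Slice 5: Δl = 2.7/cos26.8° = 3.025 m; N'_5 = 281·cos26.8° − 4·3.025 = 238.7; c'Δl = 20.87; W sinα = 126.7
Slice 6: Δl = 2.2/cos40.1° = 2.876 m; N'_6 = 164·cos40.1° − 14·2.876 = 85.2; c'Δl = 19.85; W sinα = 105.6
Slice 7: Δl = 2.1/cos54.3° = 3.599 m; N'_7 = 67·cos54.3° − 10·3.599 = 3.1; c'Δl = 24.83; W sinα = 54.4
Σc'Δl = 114.6 kN/m; ΣN' = 737.6 kN/m; ΣW sinα = 367.8 kN/m
Resisting = 114.6 + 737.6·tan35.8° = 114.6 + 532.0 = 646.5 kN/m
FS = 646.5 / 367.8 = 1.758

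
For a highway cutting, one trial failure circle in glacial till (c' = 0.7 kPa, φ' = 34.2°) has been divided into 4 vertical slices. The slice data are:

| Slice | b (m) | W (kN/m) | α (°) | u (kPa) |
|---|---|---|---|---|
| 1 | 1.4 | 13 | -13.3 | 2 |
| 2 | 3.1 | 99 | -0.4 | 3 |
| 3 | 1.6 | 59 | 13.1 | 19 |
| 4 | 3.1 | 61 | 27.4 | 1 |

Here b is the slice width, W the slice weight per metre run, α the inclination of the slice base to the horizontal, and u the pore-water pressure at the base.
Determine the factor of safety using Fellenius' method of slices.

Ordinary method of slices: FS = Σ[c'·Δl_i + (W_i cosα_i − u_i·Δl_i)·tanφ'] / Σ W_i sinα_i, with Δl_i = b_i / cosα_i.
Slice 1: Δl = 1.4/cos(-13.3°) = 1.439 m; N'_1 = 13·cos(-13.3°) − 2·1.439 = 9.8; c'Δl = 1.01; W sinα = -3.0
Slice 2: Δl = 3.1/cos(-0.4°) = 3.100 m; N'_2 = 99·cos(-0.4°) − 3·3.100 = 89.7; c'Δl = 2.17; W sinα = -0.7
Slice 3: Δl = 1.6/cos13.1° = 1.643 m; N'_3 = 59·cos13.1° − 19·1.643 = 26.3; c'Δl = 1.15; W sinα = 13.4
Slice 4: Δl = 3.1/cos27.4° = 3.492 m; N'_4 = 61·cos27.4° − 1·3.492 = 50.7; c'Δl = 2.44; W sinα = 28.1
Σc'Δl = 6.8 kN/m; ΣN' = 176.4 kN/m; ΣW sinα = 37.8 kN/m
Resisting = 6.8 + 176.4·tan34.2° = 6.8 + 119.9 = 126.6 kN/m
FS = 126.6 / 37.8 = 3.354

FS = 3.35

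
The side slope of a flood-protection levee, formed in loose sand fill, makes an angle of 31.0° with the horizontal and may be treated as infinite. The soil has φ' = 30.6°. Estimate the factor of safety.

For a dry cohesionless infinite slope the factor of safety is FS = tanφ' / tanβ.
FS = tan30.6° / tan31.0° = 0.5914 / 0.6009 = 0.984

FS = 0.98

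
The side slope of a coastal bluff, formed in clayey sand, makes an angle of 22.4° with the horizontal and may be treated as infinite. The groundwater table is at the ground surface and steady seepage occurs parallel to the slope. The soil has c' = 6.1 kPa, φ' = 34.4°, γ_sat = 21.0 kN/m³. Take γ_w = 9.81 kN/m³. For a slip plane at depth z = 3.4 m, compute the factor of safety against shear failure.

With seepage parallel to the slope and the water table at the surface, the effective normal stress on the slip plane uses the buoyant unit weight γ' = γ_sat − γ_w while the driving shear stress uses γ_sat:
FS = [c' + γ' z cos²β tanφ'] / [γ_sat z sinβ cosβ]
γ' = 21.0 − 9.81 = 11.19 kN/m³
Numerator = 6.1 + 11.19·3.4·cos²22.4°·tan34.4° = 6.1 + 11.19·3.4·0.8548·0.6847 = 28.368 kPa
Denominator = 21.0·3.4·sin22.4°·cos22.4° = 21.0·3.4·0.3811·0.9245 = 25.155 kPa
FS = 28.368 / 25.155 = 1.128

FS = 1.13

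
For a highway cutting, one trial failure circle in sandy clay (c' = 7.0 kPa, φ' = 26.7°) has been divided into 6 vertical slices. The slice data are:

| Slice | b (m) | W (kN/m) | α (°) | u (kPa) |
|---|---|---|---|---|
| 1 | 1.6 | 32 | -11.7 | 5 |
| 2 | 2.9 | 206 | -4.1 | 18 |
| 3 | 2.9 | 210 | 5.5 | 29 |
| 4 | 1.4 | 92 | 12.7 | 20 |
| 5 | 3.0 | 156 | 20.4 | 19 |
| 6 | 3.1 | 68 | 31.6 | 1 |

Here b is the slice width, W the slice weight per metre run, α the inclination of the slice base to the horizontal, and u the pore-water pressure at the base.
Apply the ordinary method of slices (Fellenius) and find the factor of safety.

Ordinary method of slices: FS = Σ[c'·Δl_i + (W_i cosα_i − u_i·Δl_i)·tanφ'] / Σ W_i sinα_i, with Δl_i = b_i / cosα_i.
Slice 1: Δl = 1.6/cos(-11.7°) = 1.634 m; N'_1 = 32·cos(-11.7°) − 5·1.634 = 23.2; c'Δl = 11.44; W sinα = -6.5
Slice 2: Δl = 2.9/cos(-4.1°) = 2.907 m; N'_2 = 206·cos(-4.1°) − 18·2.907 = 153.1; c'Δl = 20.35; W sinα = -14.7
Slice 3: Δl = 2.9/cos5.5° = 2.913 m; N'_3 = 210·cos5.5° − 29·2.913 = 124.5; c'Δl = 20.39; W sinα = 20.1
Slice 4: Δl = 1.4/cos12.7° = 1.435 m; N'_4 = 92·cos12.7° − 20·1.435 = 61.0; c'Δl = 10.05; W sinα = 20.2
Slice 5: Δl = 3.0/cos20.4° = 3.201 m; N'_5 = 156·cos20.4° − 19·3.201 = 85.4; c'Δl = 22.41; W sinα = 54.4
Slice 6: Δl = 3.1/cos31.6° = 3.640 m; N'_6 = 68·cos31.6° − 1·3.640 = 54.3; c'Δl = 25.48; W sinα = 35.6
Σc'Δl = 110.1 kN/m; ΣN' = 501.6 kN/m; ΣW sinα = 109.1 kN/m
Resisting = 110.1 + 501.6·tan26.7° = 110.1 + 252.3 = 362.4 kN/m
FS = 362.4 / 109.1 = 3.320

FS = 3.32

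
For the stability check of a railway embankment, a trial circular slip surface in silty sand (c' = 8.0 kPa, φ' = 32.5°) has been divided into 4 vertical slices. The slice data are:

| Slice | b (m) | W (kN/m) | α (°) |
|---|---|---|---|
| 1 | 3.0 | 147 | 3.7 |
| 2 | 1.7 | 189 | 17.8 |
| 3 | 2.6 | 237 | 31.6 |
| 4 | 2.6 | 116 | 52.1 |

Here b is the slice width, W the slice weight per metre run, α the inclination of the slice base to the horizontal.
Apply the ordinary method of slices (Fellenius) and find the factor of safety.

Ordinary method of slices: FS = Σ[c'·Δl_i + (W_i cosα_i)·tanφ'] / Σ W_i sinα_i, with Δl_i = b_i / cosα_i.
Slice 1: Δl = 3.0/cos3.7° = 3.006 m; N'_1 = 147·cos3.7° = 146.7; c'Δl = 24.05; W sinα = 9.5
Slice 2: Δl = 1.7/cos17.8° = 1.785 m; N'_2 = 189·cos17.8° = 180.0; c'Δl = 14.28; W sinα = 57.8
Slice 3: Δl = 2.6/cos31.6° = 3.053 m; N'_3 = 237·cos31.6° = 201.9; c'Δl = 24.42; W sinα = 124.2
Slice 4: Δl = 2.6/cos52.1° = 4.233 m; N'_4 = 116·cos52.1° = 71.3; c'Δl = 33.86; W sinα = 91.5
Σc'Δl = 96.6 kN/m; ΣN' = 599.8 kN/m; ΣW sinα = 283.0 kN/m
Resisting = 96.6 + 599.8·tan32.5° = 96.6 + 382.1 = 478.7 kN/m
FS = 478.7 / 283.0 = 1.692

FS = 1.69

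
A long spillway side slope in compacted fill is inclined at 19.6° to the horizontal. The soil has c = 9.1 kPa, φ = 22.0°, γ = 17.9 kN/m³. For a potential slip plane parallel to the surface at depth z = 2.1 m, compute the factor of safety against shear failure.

For an infinite slope with a slip plane parallel to the surface (no pore pressure): FS = [c + γz cos²β tanφ] / [γz sinβ cosβ].
γz = 17.9·2.1 = 37.59 kN/m²
Numerator = 9.1 + 37.59·cos²19.6°·tan22.0° = 9.1 + 37.59·0.8875·0.4040 = 22.578 kPa
Denominator = 37.59·sin19.6°·cos19.6° = 37.59·0.3355·0.9421 = 11.879 kPa
FS = 22.578 / 11.879 = 1.901

FS = 1.90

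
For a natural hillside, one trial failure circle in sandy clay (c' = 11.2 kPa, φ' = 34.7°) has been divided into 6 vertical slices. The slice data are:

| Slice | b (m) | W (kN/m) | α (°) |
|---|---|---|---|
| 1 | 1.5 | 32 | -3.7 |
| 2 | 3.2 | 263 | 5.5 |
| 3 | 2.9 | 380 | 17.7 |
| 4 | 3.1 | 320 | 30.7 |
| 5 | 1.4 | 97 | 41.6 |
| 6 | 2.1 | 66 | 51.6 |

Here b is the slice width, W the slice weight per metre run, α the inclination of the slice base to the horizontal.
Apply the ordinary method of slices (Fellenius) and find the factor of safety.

FS = 2.17

Ordinary method of slices: FS = Σ[c'·Δl_i + (W_i cosα_i)·tanφ'] / Σ W_i sinα_i, with Δl_i = b_i / cosα_i.
Slice 1: Δl = 1.5/cos(-3.7°) = 1.503 m; N'_1 = 32·cos(-3.7°) = 31.9; c'Δl = 16.84; W sinα = -2.1
Slice 2: Δl = 3.2/cos5.5° = 3.215 m; N'_2 = 263·cos5.5° = 261.8; c'Δl = 36.01; W sinα = 25.2
Slice 3: Δl = 2.9/cos17.7° = 3.044 m; N'_3 = 380·cos17.7° = 362.0; c'Δl = 34.09; W sinα = 115.5
Slice 4: Δl = 3.1/cos30.7° = 3.605 m; N'_4 = 320·cos30.7° = 275.2; c'Δl = 40.38; W sinα = 163.4
Slice 5: Δl = 1.4/cos41.6° = 1.872 m; N'_5 = 97·cos41.6° = 72.5; c'Δl = 20.97; W sinα = 64.4
Slice 6: Δl = 2.1/cos51.6° = 3.381 m; N'_6 = 66·cos51.6° = 41.0; c'Δl = 37.87; W sinα = 51.7
Σc'Δl = 186.1 kN/m; ΣN' = 1044.4 kN/m; ΣW sinα = 418.2 kN/m
Resisting = 186.1 + 1044.4·tan34.7° = 186.1 + 723.2 = 909.3 kN/m
FS = 909.3 / 418.2 = 2.175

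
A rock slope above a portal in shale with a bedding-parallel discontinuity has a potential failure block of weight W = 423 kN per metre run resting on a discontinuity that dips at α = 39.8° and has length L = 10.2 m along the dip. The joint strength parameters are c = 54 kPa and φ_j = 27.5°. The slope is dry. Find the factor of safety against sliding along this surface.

Resolving the block weight along and normal to the plane and applying the Mohr–Coulomb strength on the joint:
N' = W cosα = 423·cos39.8° = 325.0 kN/m
Driving force T = W sinα = 423·sin39.8° = 270.8 kN/m
Resisting force R = c·L + N'·tanφ_j = 54·10.2 + 325.0·tan27.5° = 550.8 + 169.2 = 720.0 kN/m
FS = R / T = 720.0 / 270.8 = 2.659

FS = 2.66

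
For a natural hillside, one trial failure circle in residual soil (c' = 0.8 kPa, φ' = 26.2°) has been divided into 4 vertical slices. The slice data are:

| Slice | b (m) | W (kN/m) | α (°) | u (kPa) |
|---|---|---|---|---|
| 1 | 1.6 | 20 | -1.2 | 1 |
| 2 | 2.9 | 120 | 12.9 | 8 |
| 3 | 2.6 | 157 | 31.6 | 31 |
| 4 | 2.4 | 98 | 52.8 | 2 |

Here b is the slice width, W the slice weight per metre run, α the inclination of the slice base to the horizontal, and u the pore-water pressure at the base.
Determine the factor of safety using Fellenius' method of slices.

Ordinary method of slices: FS = Σ[c'·Δl_i + (W_i cosα_i − u_i·Δl_i)·tanφ'] / Σ W_i sinα_i, with Δl_i = b_i / cosα_i.
Slice 1: Δl = 1.6/cos(-1.2°) = 1.600 m; N'_1 = 20·cos(-1.2°) − 1·1.600 = 18.4; c'Δl = 1.28; W sinα = -0.4
Slice 2: Δl = 2.9/cos12.9° = 2.975 m; N'_2 = 120·cos12.9° − 8·2.975 = 93.2; c'Δl = 2.38; W sinα = 26.8
Slice 3: Δl = 2.6/cos31.6° = 3.053 m; N'_3 = 157·cos31.6° − 31·3.053 = 39.1; c'Δl = 2.44; W sinα = 82.3
Slice 4: Δl = 2.4/cos52.8° = 3.970 m; N'_4 = 98·cos52.8° − 2·3.970 = 51.3; c'Δl = 3.18; W sinα = 78.1
Σc'Δl = 9.3 kN/m; ΣN' = 202.0 kN/m; ΣW sinα = 186.7 kN/m
Resisting = 9.3 + 202.0·tan26.2° = 9.3 + 99.4 = 108.7 kN/m
FS = 108.7 / 186.7 = 0.582

FS = 0.58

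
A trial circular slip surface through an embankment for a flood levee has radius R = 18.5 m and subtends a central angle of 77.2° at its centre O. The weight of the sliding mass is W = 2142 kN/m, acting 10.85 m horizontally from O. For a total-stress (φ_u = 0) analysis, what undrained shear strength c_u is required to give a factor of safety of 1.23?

FS = c_u·L_a·R / (W·d), so c_u = FS·W·d / (L_a·R).
Arc length L_a = R·θ = 18.5·(77.2°·π/180) = 18.5·1.3474 = 24.93 m
c_u = 1.23·2142·10.85 / (24.93·18.5) = 28586.1 / 461.15 = 61.99 kPa

c_u = 62.0 kPa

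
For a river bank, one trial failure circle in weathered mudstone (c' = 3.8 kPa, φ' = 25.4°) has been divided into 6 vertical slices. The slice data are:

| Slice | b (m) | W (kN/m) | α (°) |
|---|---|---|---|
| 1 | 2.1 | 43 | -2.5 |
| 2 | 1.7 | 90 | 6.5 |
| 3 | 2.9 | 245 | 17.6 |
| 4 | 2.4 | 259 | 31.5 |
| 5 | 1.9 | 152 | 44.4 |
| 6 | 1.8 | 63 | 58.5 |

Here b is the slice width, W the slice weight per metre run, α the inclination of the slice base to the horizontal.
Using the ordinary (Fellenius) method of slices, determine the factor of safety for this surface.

Ordinary method of slices: FS = Σ[c'·Δl_i + (W_i cosα_i)·tanφ'] / Σ W_i sinα_i, with Δl_i = b_i / cosα_i.
Slice 1: Δl = 2.1/cos(-2.5°) = 2.102 m; N'_1 = 43·cos(-2.5°) = 43.0; c'Δl = 7.99; W sinα = -1.9
Slice 2: Δl = 1.7/cos6.5° = 1.711 m; N'_2 = 90·cos6.5° = 89.4; c'Δl = 6.50; W sinα = 10.2
Slice 3: Δl = 2.9/cos17.6° = 3.042 m; N'_3 = 245·cos17.6° = 233.5; c'Δl = 11.56; W sinα = 74.1
Slice 4: Δl = 2.4/cos31.5° = 2.815 m; N'_4 = 259·cos31.5° = 220.8; c'Δl = 10.70; W sinα = 135.3
Slice 5: Δl = 1.9/cos44.4° = 2.659 m; N'_5 = 152·cos44.4° = 108.6; c'Δl = 10.11; W sinα = 106.3
Slice 6: Δl = 1.8/cos58.5° = 3.445 m; N'_6 = 63·cos58.5° = 32.9; c'Δl = 13.09; W sinα = 53.7
Σc'Δl = 59.9 kN/m; ΣN' = 728.3 kN/m; ΣW sinα = 377.8 kN/m
Resisting = 59.9 + 728.3·tan25.4° = 59.9 + 345.8 = 405.7 kN/m
FS = 405.7 / 377.8 = 1.074

FS = 1.07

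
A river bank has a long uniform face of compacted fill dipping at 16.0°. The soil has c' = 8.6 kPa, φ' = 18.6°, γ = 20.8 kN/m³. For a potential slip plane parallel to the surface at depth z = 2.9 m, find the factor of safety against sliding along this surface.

For an infinite slope with a slip plane parallel to the surface (no pore pressure): FS = [c' + γz cos²β tanφ'] / [γz sinβ cosβ].
γz = 20.8·2.9 = 60.32 kN/m²
Numerator = 8.6 + 60.32·cos²16.0°·tan18.6° = 8.6 + 60.32·0.9240·0.3365 = 27.358 kPa
Denominator = 60.32·sin16.0°·cos16.0° = 60.32·0.2756·0.9613 = 15.982 kPa
FS = 27.358 / 15.982 = 1.712

FS = 1.71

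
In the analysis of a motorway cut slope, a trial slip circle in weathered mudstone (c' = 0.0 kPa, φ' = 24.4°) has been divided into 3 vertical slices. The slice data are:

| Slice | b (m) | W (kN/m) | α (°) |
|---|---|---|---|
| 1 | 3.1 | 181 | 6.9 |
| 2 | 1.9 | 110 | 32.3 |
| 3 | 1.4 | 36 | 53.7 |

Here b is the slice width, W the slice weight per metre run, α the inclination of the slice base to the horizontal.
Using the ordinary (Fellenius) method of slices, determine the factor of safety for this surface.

Ordinary method of slices: FS = Σ[c'·Δl_i + (W_i cosα_i)·tanφ'] / Σ W_i sinα_i, with Δl_i = b_i / cosα_i.
Slice 1: Δl = 3.1/cos6.9° = 3.123 m; N'_1 = 181·cos6.9° = 179.7; c'Δl = 0.00; W sinα = 21.7
Slice 2: Δl = 1.9/cos32.3° = 2.248 m; N'_2 = 110·cos32.3° = 93.0; c'Δl = 0.00; W sinα = 58.8
Slice 3: Δl = 1.4/cos53.7° = 2.365 m; N'_3 = 36·cos53.7° = 21.3; c'Δl = 0.00; W sinα = 29.0
Σc'Δl = 0.0 kN/m; ΣN' = 294.0 kN/m; ΣW sinα = 109.5 kN/m
Resisting = 0.0 + 294.0·tan24.4° = 0.0 + 133.4 = 133.4 kN/m
FS = 133.4 / 109.5 = 1.217

FS = 1.22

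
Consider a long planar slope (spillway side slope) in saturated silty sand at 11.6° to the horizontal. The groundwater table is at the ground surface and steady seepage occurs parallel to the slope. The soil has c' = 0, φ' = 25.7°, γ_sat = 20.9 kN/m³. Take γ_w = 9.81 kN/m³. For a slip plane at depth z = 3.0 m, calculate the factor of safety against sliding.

FS = 1.24

With seepage parallel to the slope and the water table at the surface, the effective normal stress on the slip plane uses the buoyant unit weight γ' = γ_sat − γ_w while the driving shear stress uses γ_sat:
FS = [c' + γ' z cos²β tanφ'] / [γ_sat z sinβ cosβ]
(For c' = 0 this reduces to FS = (γ'/γ_sat)·tanφ'/tanβ.)
γ' = 20.9 − 9.81 = 11.09 kN/m³
Numerator = 0.0 + 11.09·3.0·cos²11.6°·tan25.7° = 0.0 + 11.09·3.0·0.9596·0.4813 = 15.364 kPa
Denominator = 20.9·3.0·sin11.6°·cos11.6° = 20.9·3.0·0.2011·0.9796 = 12.350 kPa
FS = 15.364 / 12.350 = 1.244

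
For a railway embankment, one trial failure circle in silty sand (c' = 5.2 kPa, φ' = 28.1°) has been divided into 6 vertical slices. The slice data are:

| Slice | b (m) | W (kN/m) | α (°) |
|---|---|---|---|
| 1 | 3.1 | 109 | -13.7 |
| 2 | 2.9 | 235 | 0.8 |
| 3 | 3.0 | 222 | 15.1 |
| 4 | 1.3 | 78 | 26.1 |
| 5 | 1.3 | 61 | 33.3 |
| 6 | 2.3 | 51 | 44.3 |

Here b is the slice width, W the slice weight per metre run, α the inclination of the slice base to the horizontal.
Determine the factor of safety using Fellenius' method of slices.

Ordinary method of slices: FS = Σ[c'·Δl_i + (W_i cosα_i)·tanφ'] / Σ W_i sinα_i, with Δl_i = b_i / cosα_i.
Slice 1: Δl = 3.1/cos(-13.7°) = 3.191 m; N'_1 = 109·cos(-13.7°) = 105.9; c'Δl = 16.59; W sinα = -25.8
Slice 2: Δl = 2.9/cos0.8° = 2.900 m; N'_2 = 235·cos0.8° = 235.0; c'Δl = 15.08; W sinα = 3.3
Slice 3: Δl = 3.0/cos15.1° = 3.107 m; N'_3 = 222·cos15.1° = 214.3; c'Δl = 16.16; W sinα = 57.8
Slice 4: Δl = 1.3/cos26.1° = 1.448 m; N'_4 = 78·cos26.1° = 70.0; c'Δl = 7.53; W sinα = 34.3
Slice 5: Δl = 1.3/cos33.3° = 1.555 m; N'_5 = 61·cos33.3° = 51.0; c'Δl = 8.09; W sinα = 33.5
Slice 6: Δl = 2.3/cos44.3° = 3.214 m; N'_6 = 51·cos44.3° = 36.5; c'Δl = 16.71; W sinα = 35.6
Σc'Δl = 80.2 kN/m; ΣN' = 712.7 kN/m; ΣW sinα = 138.7 kN/m
Resisting = 80.2 + 712.7·tan28.1° = 80.2 + 380.6 = 460.7 kN/m
FS = 460.7 / 138.7 = 3.321

FS = 3.32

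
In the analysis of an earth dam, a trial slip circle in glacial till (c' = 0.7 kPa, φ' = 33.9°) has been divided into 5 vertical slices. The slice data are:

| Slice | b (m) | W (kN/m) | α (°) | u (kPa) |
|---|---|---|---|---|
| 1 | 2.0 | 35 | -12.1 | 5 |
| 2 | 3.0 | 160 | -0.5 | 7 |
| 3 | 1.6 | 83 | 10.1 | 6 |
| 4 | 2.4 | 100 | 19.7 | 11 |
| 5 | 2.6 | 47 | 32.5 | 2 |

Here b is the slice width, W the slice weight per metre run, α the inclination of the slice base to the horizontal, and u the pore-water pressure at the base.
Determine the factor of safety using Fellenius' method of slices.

Ordinary method of slices: FS = Σ[c'·Δl_i + (W_i cosα_i − u_i·Δl_i)·tanφ'] / Σ W_i sinα_i, with Δl_i = b_i / cosα_i.
Slice 1: Δl = 2.0/cos(-12.1°) = 2.045 m; N'_1 = 35·cos(-12.1°) − 5·2.045 = 24.0; c'Δl = 1.43; W sinα = -7.3
Slice 2: Δl = 3.0/cos(-0.5°) = 3.000 m; N'_2 = 160·cos(-0.5°) − 7·3.000 = 139.0; c'Δl = 2.10; W sinα = -1.4
Slice 3: Δl = 1.6/cos10.1° = 1.625 m; N'_3 = 83·cos10.1° − 6·1.625 = 72.0; c'Δl = 1.14; W sinα = 14.6
Slice 4: Δl = 2.4/cos19.7° = 2.549 m; N'_4 = 100·cos19.7° − 11·2.549 = 66.1; c'Δl = 1.78; W sinα = 33.7
Slice 5: Δl = 2.6/cos32.5° = 3.083 m; N'_5 = 47·cos32.5° − 2·3.083 = 33.5; c'Δl = 2.16; W sinα = 25.3
Σc'Δl = 8.6 kN/m; ΣN' = 334.5 kN/m; ΣW sinα = 64.8 kN/m
Resisting = 8.6 + 334.5·tan33.9° = 8.6 + 224.8 = 233.4 kN/m
FS = 233.4 / 64.8 = 3.603

FS = 3.60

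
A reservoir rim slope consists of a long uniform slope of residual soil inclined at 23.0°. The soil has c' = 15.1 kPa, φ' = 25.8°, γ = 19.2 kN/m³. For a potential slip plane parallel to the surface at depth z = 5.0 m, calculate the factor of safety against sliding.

For an infinite slope with a slip plane parallel to the surface (no pore pressure): FS = [c' + γz cos²β tanφ'] / [γz sinβ cosβ].
γz = 19.2·5.0 = 96.00 kN/m²
Numerator = 15.1 + 96.00·cos²23.0°·tan25.8° = 15.1 + 96.00·0.8473·0.4834 = 54.423 kPa
Denominator = 96.00·sin23.0°·cos23.0° = 96.00·0.3907·0.9205 = 34.528 kPa
FS = 54.423 / 34.528 = 1.576

FS = 1.58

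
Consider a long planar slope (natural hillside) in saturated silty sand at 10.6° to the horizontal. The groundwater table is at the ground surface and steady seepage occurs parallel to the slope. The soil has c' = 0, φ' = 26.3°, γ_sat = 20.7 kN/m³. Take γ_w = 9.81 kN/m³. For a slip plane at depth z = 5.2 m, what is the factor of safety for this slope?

FS = 1.39

With seepage parallel to the slope and the water table at the surface, the effective normal stress on the slip plane uses the buoyant unit weight γ' = γ_sat − γ_w while the driving shear stress uses γ_sat:
FS = [c' + γ' z cos²β tanφ'] / [γ_sat z sinβ cosβ]
(For c' = 0 this reduces to FS = (γ'/γ_sat)·tanφ'/tanβ.)
γ' = 20.7 − 9.81 = 10.89 kN/m³
Numerator = 0.0 + 10.89·5.2·cos²10.6°·tan26.3° = 0.0 + 10.89·5.2·0.9662·0.4942 = 27.040 kPa
Denominator = 20.7·5.2·sin10.6°·cos10.6° = 20.7·5.2·0.1840·0.9829 = 19.463 kPa
FS = 27.040 / 19.463 = 1.389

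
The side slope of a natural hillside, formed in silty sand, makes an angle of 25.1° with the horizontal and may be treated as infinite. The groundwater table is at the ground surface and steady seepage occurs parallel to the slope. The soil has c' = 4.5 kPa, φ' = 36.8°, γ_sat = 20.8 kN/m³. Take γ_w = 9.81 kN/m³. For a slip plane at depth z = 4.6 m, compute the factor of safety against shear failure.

With seepage parallel to the slope and the water table at the surface, the effective normal stress on the slip plane uses the buoyant unit weight γ' = γ_sat − γ_w while the driving shear stress uses γ_sat:
FS = [c' + γ' z cos²β tanφ'] / [γ_sat z sinβ cosβ]
γ' = 20.8 − 9.81 = 10.99 kN/m³
Numerator = 4.5 + 10.99·4.6·cos²25.1°·tan36.8° = 4.5 + 10.99·4.6·0.8201·0.7481 = 35.514 kPa
Denominator = 20.8·4.6·sin25.1°·cos25.1° = 20.8·4.6·0.4242·0.9056 = 36.755 kPa
FS = 35.514 / 36.755 = 0.966

FS = 0.97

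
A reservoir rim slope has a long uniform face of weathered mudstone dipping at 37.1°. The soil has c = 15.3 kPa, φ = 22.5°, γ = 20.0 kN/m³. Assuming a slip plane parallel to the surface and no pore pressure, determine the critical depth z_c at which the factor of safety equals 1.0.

Setting FS = 1.00 in FS = [c + γz cos²β tanφ] / [γz sinβ cosβ] and solving for z:
z = c / [γ cosβ (FS·sinβ − cosβ·tanφ)]
  = 15.3 / [20.0·cos37.1°·(1.00·sin37.1° − cos37.1°·tan22.5°)]
  = 15.3 / [20.0·0.7976·(1.00·0.6032 − 0.7976·0.4142)]
  = 15.3 / 4.3522 = 3.515 m

z_c = 3.52 m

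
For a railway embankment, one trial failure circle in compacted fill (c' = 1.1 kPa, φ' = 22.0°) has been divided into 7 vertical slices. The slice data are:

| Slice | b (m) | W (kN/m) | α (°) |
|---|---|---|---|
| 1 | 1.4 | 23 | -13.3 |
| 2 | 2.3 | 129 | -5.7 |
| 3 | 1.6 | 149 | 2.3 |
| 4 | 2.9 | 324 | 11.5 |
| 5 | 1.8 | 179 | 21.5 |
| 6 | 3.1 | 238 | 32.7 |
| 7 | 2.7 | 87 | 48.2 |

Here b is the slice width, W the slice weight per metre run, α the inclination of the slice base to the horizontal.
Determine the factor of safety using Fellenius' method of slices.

Ordinary method of slices: FS = Σ[c'·Δl_i + (W_i cosα_i)·tanφ'] / Σ W_i sinα_i, with Δl_i = b_i / cosα_i.
Slice 1: Δl = 1.4/cos(-13.3°) = 1.439 m; N'_1 = 23·cos(-13.3°) = 22.4; c'Δl = 1.58; W sinα = -5.3
Slice 2: Δl = 2.3/cos(-5.7°) = 2.311 m; N'_2 = 129·cos(-5.7°) = 128.4; c'Δl = 2.54; W sinα = -12.8
Slice 3: Δl = 1.6/cos2.3° = 1.601 m; N'_3 = 149·cos2.3° = 148.9; c'Δl = 1.76; W sinα = 6.0
Slice 4: Δl = 2.9/cos11.5° = 2.959 m; N'_4 = 324·cos11.5° = 317.5; c'Δl = 3.26; W sinα = 64.6
Slice 5: Δl = 1.8/cos21.5° = 1.935 m; N'_5 = 179·cos21.5° = 166.5; c'Δl = 2.13; W sinα = 65.6
Slice 6: Δl = 3.1/cos32.7° = 3.684 m; N'_6 = 238·cos32.7° = 200.3; c'Δl = 4.05; W sinα = 128.6
Slice 7: Δl = 2.7/cos48.2° = 4.051 m; N'_7 = 87·cos48.2° = 58.0; c'Δl = 4.46; W sinα = 64.9
Σc'Δl = 19.8 kN/m; ΣN' = 1041.9 kN/m; ΣW sinα = 311.5 kN/m
Resisting = 19.8 + 1041.9·tan22.0° = 19.8 + 421.0 = 440.7 kN/m
FS = 440.7 / 311.5 = 1.415

FS = 1.41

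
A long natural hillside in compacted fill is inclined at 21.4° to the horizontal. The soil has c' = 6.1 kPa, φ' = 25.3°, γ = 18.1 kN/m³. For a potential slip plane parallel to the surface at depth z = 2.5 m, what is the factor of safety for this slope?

FS = 1.60

For an infinite slope with a slip plane parallel to the surface (no pore pressure): FS = [c' + γz cos²β tanφ'] / [γz sinβ cosβ].
γz = 18.1·2.5 = 45.25 kN/m²
Numerator = 6.1 + 45.25·cos²21.4°·tan25.3° = 6.1 + 45.25·0.8669·0.4727 = 24.642 kPa
Denominator = 45.25·sin21.4°·cos21.4° = 45.25·0.3649·0.9311 = 15.372 kPa
FS = 24.642 / 15.372 = 1.603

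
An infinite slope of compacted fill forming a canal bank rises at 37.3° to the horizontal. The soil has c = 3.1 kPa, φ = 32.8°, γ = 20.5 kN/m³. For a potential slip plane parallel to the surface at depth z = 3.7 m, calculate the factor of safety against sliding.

FS = 0.93

For an infinite slope with a slip plane parallel to the surface (no pore pressure): FS = [c + γz cos²β tanφ] / [γz sinβ cosβ].
γz = 20.5·3.7 = 75.85 kN/m²
Numerator = 3.1 + 75.85·cos²37.3°·tan32.8° = 3.1 + 75.85·0.6328·0.6445 = 34.031 kPa
Denominator = 75.85·sin37.3°·cos37.3° = 75.85·0.6060·0.7955 = 36.563 kPa
FS = 34.031 / 36.563 = 0.931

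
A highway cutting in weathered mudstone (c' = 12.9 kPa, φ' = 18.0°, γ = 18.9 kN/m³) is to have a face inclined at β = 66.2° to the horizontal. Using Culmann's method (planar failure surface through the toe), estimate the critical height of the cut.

H_c = 7.12 m

Culmann's analysis gives the critical failure plane at α_cr = (β + φ')/2 = (66.2 + 18.0)/2 = 42.1°, and the critical height
H_c = (4c'/γ) · sinβ cosφ' / [1 − cos(β − φ')]
    = (4·12.9/18.9) · sin66.2°·cos18.0° / [1 − cos(48.2°)]
    = 2.730 · 0.9150·0.9511 / [1 − 0.6665]
    = 2.730 · 0.8702 / 0.3335
    = 7.12 m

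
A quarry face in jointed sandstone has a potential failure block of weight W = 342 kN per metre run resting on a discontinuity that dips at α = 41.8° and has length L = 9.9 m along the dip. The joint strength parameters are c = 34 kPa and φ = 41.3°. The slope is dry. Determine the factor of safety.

Resolving the block weight along and normal to the plane and applying the Mohr–Coulomb strength on the joint:
N' = W cosα = 342·cos41.8° = 255.0 kN/m
Driving force T = W sinα = 342·sin41.8° = 228.0 kN/m
Resisting force R = c·L + N'·tanφ = 34·9.9 + 255.0·tan41.3° = 336.6 + 224.0 = 560.6 kN/m
FS = R / T = 560.6 / 228.0 = 2.459

FS = 2.46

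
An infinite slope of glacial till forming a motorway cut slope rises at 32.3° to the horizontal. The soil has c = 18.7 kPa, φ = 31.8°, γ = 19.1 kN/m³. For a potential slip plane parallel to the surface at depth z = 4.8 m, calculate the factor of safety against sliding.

For an infinite slope with a slip plane parallel to the surface (no pore pressure): FS = [c + γz cos²β tanφ] / [γz sinβ cosβ].
γz = 19.1·4.8 = 91.68 kN/m²
Numerator = 18.7 + 91.68·cos²32.3°·tan31.8° = 18.7 + 91.68·0.7145·0.6200 = 59.313 kPa
Denominator = 91.68·sin32.3°·cos32.3° = 91.68·0.5344·0.8453 = 41.409 kPa
FS = 59.313 / 41.409 = 1.432

FS = 1.43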